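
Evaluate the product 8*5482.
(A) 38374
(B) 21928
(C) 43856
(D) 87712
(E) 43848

8 * 5482 = 43856
C) 43856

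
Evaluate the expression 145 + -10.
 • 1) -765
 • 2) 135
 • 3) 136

145 + -10 = 135
2) 135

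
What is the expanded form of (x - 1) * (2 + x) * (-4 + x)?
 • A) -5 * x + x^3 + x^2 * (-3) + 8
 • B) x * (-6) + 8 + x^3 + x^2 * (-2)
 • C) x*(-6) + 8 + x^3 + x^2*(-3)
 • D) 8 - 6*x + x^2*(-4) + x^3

Expanding (x - 1) * (2 + x) * (-4 + x):
= x*(-6) + 8 + x^3 + x^2*(-3)
C) x*(-6) + 8 + x^3 + x^2*(-3)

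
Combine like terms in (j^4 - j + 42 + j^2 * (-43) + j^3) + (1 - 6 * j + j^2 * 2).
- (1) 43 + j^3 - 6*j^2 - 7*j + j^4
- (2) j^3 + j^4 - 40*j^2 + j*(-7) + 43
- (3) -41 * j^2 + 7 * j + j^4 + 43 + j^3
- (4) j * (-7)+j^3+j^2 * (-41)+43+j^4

Adding the polynomials and combining like terms:
(j^4 - j + 42 + j^2*(-43) + j^3) + (1 - 6*j + j^2*2)
= j * (-7)+j^3+j^2 * (-41)+43+j^4
4) j * (-7)+j^3+j^2 * (-41)+43+j^4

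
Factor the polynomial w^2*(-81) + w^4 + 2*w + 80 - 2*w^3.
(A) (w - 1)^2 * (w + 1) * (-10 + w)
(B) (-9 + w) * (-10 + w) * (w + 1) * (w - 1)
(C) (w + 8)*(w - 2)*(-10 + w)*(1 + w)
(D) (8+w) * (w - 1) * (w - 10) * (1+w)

We need to factor w^2*(-81) + w^4 + 2*w + 80 - 2*w^3.
The factored form is (8+w) * (w - 1) * (w - 10) * (1+w).
D) (8+w) * (w - 1) * (w - 10) * (1+w)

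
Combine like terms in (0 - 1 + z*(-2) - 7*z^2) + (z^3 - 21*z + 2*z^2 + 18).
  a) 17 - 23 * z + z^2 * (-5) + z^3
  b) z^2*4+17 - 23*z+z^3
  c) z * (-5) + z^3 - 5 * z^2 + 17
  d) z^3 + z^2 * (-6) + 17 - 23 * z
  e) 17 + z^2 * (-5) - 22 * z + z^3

Adding the polynomials and combining like terms:
(0 - 1 + z*(-2) - 7*z^2) + (z^3 - 21*z + 2*z^2 + 18)
= 17 - 23 * z + z^2 * (-5) + z^3
a) 17 - 23 * z + z^2 * (-5) + z^3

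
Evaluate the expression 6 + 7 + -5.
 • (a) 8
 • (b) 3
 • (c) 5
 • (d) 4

First: 6 + 7 = 13
Then: 13 + -5 = 8
a) 8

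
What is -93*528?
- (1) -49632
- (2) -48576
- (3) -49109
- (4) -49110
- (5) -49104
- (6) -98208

-93 * 528 = -49104
5) -49104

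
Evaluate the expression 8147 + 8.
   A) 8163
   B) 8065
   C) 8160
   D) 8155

8147 + 8 = 8155
D) 8155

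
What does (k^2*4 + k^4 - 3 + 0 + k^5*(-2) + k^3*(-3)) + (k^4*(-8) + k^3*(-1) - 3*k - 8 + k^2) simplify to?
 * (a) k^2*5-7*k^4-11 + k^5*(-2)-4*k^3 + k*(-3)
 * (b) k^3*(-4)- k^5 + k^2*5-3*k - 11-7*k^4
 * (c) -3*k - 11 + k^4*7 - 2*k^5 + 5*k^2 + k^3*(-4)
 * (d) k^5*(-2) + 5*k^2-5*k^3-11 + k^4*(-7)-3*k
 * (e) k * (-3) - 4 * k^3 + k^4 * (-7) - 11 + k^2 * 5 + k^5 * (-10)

Adding the polynomials and combining like terms:
(k^2*4 + k^4 - 3 + 0 + k^5*(-2) + k^3*(-3)) + (k^4*(-8) + k^3*(-1) - 3*k - 8 + k^2)
= k^2*5-7*k^4-11 + k^5*(-2)-4*k^3 + k*(-3)
a) k^2*5-7*k^4-11 + k^5*(-2)-4*k^3 + k*(-3)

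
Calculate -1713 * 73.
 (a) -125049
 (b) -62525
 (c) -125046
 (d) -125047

-1713 * 73 = -125049
a) -125049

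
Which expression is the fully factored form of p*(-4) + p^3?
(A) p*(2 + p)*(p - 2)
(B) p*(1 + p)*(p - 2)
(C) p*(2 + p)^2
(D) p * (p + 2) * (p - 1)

We need to factor p*(-4) + p^3.
The factored form is p*(2 + p)*(p - 2).
A) p*(2 + p)*(p - 2)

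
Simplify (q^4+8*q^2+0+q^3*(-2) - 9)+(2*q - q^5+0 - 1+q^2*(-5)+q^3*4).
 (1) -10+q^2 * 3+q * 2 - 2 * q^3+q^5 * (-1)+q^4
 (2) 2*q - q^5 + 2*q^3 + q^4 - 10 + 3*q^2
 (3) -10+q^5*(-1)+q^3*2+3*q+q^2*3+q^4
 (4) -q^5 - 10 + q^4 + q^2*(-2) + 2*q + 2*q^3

Adding the polynomials and combining like terms:
(q^4 + 8*q^2 + 0 + q^3*(-2) - 9) + (2*q - q^5 + 0 - 1 + q^2*(-5) + q^3*4)
= 2*q - q^5 + 2*q^3 + q^4 - 10 + 3*q^2
2) 2*q - q^5 + 2*q^3 + q^4 - 10 + 3*q^2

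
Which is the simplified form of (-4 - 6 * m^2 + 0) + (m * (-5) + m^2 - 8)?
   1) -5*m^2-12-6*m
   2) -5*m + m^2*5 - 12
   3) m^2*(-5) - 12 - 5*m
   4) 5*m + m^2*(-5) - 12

Adding the polynomials and combining like terms:
(-4 - 6*m^2 + 0) + (m*(-5) + m^2 - 8)
= m^2*(-5) - 12 - 5*m
3) m^2*(-5) - 12 - 5*m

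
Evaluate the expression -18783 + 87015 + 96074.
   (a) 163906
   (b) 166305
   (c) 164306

First: -18783 + 87015 = 68232
Then: 68232 + 96074 = 164306
c) 164306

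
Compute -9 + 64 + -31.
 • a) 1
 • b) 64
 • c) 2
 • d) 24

First: -9 + 64 = 55
Then: 55 + -31 = 24
d) 24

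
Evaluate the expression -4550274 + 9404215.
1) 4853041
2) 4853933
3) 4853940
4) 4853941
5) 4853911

-4550274 + 9404215 = 4853941
4) 4853941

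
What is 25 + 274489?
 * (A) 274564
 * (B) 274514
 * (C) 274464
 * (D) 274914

25 + 274489 = 274514
B) 274514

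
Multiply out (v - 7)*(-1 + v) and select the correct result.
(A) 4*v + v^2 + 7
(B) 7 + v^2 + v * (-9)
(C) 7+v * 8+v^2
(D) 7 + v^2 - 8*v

Expanding (v - 7)*(-1 + v):
= 7 + v^2 - 8*v
D) 7 + v^2 - 8*v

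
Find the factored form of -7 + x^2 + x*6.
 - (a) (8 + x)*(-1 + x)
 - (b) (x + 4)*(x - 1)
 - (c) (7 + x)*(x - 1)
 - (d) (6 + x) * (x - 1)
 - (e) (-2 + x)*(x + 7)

We need to factor -7 + x^2 + x*6.
The factored form is (7 + x)*(x - 1).
c) (7 + x)*(x - 1)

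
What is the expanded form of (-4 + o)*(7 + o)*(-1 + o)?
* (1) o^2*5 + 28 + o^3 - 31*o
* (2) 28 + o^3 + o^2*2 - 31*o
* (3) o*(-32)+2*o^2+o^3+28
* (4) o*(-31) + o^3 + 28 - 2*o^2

Expanding (-4 + o)*(7 + o)*(-1 + o):
= 28 + o^3 + o^2*2 - 31*o
2) 28 + o^3 + o^2*2 - 31*o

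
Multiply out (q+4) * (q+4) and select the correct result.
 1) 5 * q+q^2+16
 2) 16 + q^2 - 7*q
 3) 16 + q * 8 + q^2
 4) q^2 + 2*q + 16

Expanding (q+4) * (q+4):
= 16 + q * 8 + q^2
3) 16 + q * 8 + q^2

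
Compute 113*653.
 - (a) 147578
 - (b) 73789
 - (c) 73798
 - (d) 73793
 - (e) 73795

113 * 653 = 73789
b) 73789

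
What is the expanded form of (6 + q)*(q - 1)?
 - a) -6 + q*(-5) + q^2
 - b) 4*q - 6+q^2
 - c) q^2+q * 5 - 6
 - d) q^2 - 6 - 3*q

Expanding (6 + q)*(q - 1):
= q^2+q * 5 - 6
c) q^2+q * 5 - 6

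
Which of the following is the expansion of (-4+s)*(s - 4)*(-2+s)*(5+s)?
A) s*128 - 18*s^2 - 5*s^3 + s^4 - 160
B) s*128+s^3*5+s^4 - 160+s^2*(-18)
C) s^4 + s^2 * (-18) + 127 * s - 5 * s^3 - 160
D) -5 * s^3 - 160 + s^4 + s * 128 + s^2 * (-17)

Expanding (-4+s)*(s - 4)*(-2+s)*(5+s):
= s*128 - 18*s^2 - 5*s^3 + s^4 - 160
A) s*128 - 18*s^2 - 5*s^3 + s^4 - 160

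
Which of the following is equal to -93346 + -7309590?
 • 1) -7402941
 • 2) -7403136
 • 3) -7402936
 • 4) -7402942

-93346 + -7309590 = -7402936
3) -7402936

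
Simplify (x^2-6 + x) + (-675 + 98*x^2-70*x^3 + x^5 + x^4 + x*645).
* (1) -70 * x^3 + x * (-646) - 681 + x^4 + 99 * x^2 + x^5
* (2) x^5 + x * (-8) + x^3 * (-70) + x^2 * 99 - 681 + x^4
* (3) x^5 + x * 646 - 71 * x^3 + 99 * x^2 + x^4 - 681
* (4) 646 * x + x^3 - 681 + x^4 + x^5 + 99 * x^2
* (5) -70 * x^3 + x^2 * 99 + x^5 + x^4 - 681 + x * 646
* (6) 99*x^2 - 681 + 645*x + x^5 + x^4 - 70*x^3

Adding the polynomials and combining like terms:
(x^2 - 6 + x) + (-675 + 98*x^2 - 70*x^3 + x^5 + x^4 + x*645)
= -70 * x^3 + x^2 * 99 + x^5 + x^4 - 681 + x * 646
5) -70 * x^3 + x^2 * 99 + x^5 + x^4 - 681 + x * 646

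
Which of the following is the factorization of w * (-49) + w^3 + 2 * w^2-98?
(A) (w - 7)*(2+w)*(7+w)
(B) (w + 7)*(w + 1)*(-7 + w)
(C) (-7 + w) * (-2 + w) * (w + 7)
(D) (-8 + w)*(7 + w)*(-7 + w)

We need to factor w * (-49) + w^3 + 2 * w^2-98.
The factored form is (w - 7)*(2+w)*(7+w).
A) (w - 7)*(2+w)*(7+w)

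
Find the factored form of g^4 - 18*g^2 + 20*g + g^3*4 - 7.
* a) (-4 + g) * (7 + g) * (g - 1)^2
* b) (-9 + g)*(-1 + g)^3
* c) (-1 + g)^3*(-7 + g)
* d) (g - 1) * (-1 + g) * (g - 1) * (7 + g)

We need to factor g^4 - 18*g^2 + 20*g + g^3*4 - 7.
The factored form is (g - 1) * (-1 + g) * (g - 1) * (7 + g).
d) (g - 1) * (-1 + g) * (g - 1) * (7 + g)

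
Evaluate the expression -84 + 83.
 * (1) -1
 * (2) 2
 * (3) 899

-84 + 83 = -1
1) -1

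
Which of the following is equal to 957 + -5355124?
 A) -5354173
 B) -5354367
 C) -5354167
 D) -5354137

957 + -5355124 = -5354167
C) -5354167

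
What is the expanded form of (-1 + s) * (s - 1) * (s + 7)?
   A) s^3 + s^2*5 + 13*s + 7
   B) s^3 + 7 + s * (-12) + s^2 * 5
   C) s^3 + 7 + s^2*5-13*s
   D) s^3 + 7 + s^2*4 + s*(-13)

Expanding (-1 + s) * (s - 1) * (s + 7):
= s^3 + 7 + s^2*5-13*s
C) s^3 + 7 + s^2*5-13*s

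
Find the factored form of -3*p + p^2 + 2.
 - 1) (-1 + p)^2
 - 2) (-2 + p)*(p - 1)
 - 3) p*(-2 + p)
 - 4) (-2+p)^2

We need to factor -3*p + p^2 + 2.
The factored form is (-2 + p)*(p - 1).
2) (-2 + p)*(p - 1)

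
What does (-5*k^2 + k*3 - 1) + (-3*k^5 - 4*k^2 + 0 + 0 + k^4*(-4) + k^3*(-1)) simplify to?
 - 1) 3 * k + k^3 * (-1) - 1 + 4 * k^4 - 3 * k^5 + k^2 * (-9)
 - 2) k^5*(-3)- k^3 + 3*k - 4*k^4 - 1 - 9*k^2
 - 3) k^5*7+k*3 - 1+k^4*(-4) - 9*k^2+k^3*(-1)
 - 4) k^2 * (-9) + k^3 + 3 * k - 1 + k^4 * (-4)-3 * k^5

Adding the polynomials and combining like terms:
(-5*k^2 + k*3 - 1) + (-3*k^5 - 4*k^2 + 0 + 0 + k^4*(-4) + k^3*(-1))
= k^5*(-3)- k^3 + 3*k - 4*k^4 - 1 - 9*k^2
2) k^5*(-3)- k^3 + 3*k - 4*k^4 - 1 - 9*k^2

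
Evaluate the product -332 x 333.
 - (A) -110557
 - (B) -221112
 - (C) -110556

-332 * 333 = -110556
C) -110556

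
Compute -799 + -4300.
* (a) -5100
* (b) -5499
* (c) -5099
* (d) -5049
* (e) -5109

-799 + -4300 = -5099
c) -5099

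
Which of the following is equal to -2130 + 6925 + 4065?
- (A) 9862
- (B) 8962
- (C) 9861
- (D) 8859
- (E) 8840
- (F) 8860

First: -2130 + 6925 = 4795
Then: 4795 + 4065 = 8860
F) 8860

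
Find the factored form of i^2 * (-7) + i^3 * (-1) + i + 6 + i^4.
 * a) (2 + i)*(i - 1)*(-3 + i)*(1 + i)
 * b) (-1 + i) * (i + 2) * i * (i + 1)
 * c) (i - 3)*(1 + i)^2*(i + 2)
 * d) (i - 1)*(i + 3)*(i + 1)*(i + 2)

We need to factor i^2 * (-7) + i^3 * (-1) + i + 6 + i^4.
The factored form is (2 + i)*(i - 1)*(-3 + i)*(1 + i).
a) (2 + i)*(i - 1)*(-3 + i)*(1 + i)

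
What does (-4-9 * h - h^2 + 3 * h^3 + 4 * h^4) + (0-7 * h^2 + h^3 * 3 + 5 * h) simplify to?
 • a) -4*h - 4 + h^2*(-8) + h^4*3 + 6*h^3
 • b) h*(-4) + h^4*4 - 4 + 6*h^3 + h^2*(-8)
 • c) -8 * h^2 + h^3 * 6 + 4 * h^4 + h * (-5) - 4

Adding the polynomials and combining like terms:
(-4 - 9*h - h^2 + 3*h^3 + 4*h^4) + (0 - 7*h^2 + h^3*3 + 5*h)
= h*(-4) + h^4*4 - 4 + 6*h^3 + h^2*(-8)
b) h*(-4) + h^4*4 - 4 + 6*h^3 + h^2*(-8)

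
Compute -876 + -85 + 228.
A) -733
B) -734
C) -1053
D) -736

First: -876 + -85 = -961
Then: -961 + 228 = -733
A) -733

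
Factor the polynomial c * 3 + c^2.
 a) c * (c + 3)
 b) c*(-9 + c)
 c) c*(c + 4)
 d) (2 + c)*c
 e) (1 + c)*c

We need to factor c * 3 + c^2.
The factored form is c * (c + 3).
a) c * (c + 3)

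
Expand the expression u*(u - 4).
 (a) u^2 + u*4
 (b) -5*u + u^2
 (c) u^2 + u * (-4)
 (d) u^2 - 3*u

Expanding u*(u - 4):
= u^2 + u * (-4)
c) u^2 + u * (-4)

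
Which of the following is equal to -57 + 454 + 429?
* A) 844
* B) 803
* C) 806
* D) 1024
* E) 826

First: -57 + 454 = 397
Then: 397 + 429 = 826
E) 826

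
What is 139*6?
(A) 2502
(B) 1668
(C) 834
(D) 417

139 * 6 = 834
C) 834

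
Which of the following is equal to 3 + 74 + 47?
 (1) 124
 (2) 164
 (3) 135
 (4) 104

First: 3 + 74 = 77
Then: 77 + 47 = 124
1) 124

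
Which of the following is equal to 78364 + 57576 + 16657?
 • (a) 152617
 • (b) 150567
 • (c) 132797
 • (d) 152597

First: 78364 + 57576 = 135940
Then: 135940 + 16657 = 152597
d) 152597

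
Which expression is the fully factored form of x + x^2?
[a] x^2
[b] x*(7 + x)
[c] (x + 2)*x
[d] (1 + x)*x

We need to factor x + x^2.
The factored form is (1 + x)*x.
d) (1 + x)*x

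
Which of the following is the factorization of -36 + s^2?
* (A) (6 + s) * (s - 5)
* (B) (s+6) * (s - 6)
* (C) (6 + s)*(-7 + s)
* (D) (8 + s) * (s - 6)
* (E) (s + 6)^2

We need to factor -36 + s^2.
The factored form is (s+6) * (s - 6).
B) (s+6) * (s - 6)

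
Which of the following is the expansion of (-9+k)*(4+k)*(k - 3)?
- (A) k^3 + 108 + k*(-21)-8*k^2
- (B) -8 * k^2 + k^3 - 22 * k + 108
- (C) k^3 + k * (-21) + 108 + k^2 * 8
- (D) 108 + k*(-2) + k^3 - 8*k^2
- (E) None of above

Expanding (-9+k)*(4+k)*(k - 3):
= k^3 + 108 + k*(-21)-8*k^2
A) k^3 + 108 + k*(-21)-8*k^2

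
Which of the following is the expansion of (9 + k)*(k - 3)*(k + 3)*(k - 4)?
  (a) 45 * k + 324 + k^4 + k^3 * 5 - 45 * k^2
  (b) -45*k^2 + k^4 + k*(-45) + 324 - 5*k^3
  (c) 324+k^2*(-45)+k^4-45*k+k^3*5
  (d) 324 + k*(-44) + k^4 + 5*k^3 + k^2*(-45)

Expanding (9 + k)*(k - 3)*(k + 3)*(k - 4):
= 324+k^2*(-45)+k^4-45*k+k^3*5
c) 324+k^2*(-45)+k^4-45*k+k^3*5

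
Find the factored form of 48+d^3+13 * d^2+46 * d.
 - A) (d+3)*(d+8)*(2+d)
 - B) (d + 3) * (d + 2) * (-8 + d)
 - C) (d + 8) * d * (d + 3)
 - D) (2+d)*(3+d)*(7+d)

We need to factor 48+d^3+13 * d^2+46 * d.
The factored form is (d+3)*(d+8)*(2+d).
A) (d+3)*(d+8)*(2+d)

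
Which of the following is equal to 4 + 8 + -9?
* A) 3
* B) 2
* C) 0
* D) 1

First: 4 + 8 = 12
Then: 12 + -9 = 3
A) 3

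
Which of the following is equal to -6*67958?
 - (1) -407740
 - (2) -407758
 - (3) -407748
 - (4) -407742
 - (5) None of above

-6 * 67958 = -407748
3) -407748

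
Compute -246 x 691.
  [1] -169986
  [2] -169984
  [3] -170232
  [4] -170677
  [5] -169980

-246 * 691 = -169986
1) -169986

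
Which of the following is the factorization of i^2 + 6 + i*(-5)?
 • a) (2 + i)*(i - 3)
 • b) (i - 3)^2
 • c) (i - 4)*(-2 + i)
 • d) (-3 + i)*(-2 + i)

We need to factor i^2 + 6 + i*(-5).
The factored form is (-3 + i)*(-2 + i).
d) (-3 + i)*(-2 + i)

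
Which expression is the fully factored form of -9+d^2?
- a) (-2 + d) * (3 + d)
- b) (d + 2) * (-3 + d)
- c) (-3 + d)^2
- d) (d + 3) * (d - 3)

We need to factor -9+d^2.
The factored form is (d + 3) * (d - 3).
d) (d + 3) * (d - 3)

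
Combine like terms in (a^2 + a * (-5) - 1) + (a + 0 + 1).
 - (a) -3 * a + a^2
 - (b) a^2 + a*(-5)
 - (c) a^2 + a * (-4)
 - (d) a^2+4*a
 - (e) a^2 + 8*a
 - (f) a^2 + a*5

Adding the polynomials and combining like terms:
(a^2 + a*(-5) - 1) + (a + 0 + 1)
= a^2 + a * (-4)
c) a^2 + a * (-4)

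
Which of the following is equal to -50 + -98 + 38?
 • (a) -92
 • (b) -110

First: -50 + -98 = -148
Then: -148 + 38 = -110
b) -110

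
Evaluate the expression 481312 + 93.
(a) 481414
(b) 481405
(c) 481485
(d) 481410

481312 + 93 = 481405
b) 481405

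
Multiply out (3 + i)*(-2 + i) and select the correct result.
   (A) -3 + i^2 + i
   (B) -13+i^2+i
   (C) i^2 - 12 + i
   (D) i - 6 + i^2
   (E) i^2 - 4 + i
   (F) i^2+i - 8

Expanding (3 + i)*(-2 + i):
= i - 6 + i^2
D) i - 6 + i^2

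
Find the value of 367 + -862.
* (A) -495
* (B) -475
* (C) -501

367 + -862 = -495
A) -495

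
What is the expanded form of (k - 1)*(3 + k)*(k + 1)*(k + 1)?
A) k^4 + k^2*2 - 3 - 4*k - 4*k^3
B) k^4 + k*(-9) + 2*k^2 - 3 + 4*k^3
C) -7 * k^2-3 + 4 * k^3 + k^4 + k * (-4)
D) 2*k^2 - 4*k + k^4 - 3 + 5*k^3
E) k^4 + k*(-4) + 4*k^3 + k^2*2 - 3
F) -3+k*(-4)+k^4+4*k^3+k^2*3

Expanding (k - 1)*(3 + k)*(k + 1)*(k + 1):
= k^4 + k*(-4) + 4*k^3 + k^2*2 - 3
E) k^4 + k*(-4) + 4*k^3 + k^2*2 - 3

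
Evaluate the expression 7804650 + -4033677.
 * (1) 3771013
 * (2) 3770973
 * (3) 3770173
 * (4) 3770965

7804650 + -4033677 = 3770973
2) 3770973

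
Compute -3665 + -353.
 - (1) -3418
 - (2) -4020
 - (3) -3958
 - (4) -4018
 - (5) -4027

-3665 + -353 = -4018
4) -4018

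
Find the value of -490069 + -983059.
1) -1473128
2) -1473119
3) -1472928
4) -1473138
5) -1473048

-490069 + -983059 = -1473128
1) -1473128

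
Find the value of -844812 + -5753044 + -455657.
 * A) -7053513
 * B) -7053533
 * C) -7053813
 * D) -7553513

First: -844812 + -5753044 = -6597856
Then: -6597856 + -455657 = -7053513
A) -7053513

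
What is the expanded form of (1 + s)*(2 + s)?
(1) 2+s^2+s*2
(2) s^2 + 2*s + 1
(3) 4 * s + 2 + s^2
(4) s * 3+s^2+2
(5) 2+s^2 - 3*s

Expanding (1 + s)*(2 + s):
= s * 3+s^2+2
4) s * 3+s^2+2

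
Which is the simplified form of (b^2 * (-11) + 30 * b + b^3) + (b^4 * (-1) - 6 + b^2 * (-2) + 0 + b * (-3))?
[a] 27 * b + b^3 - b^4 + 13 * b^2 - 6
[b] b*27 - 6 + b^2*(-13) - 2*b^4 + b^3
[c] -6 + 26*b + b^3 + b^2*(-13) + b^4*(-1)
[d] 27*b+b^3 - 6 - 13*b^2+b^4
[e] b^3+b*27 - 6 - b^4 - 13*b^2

Adding the polynomials and combining like terms:
(b^2*(-11) + 30*b + b^3) + (b^4*(-1) - 6 + b^2*(-2) + 0 + b*(-3))
= b^3+b*27 - 6 - b^4 - 13*b^2
e) b^3+b*27 - 6 - b^4 - 13*b^2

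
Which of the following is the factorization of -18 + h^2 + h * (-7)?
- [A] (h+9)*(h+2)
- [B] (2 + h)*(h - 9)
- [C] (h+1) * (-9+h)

We need to factor -18 + h^2 + h * (-7).
The factored form is (2 + h)*(h - 9).
B) (2 + h)*(h - 9)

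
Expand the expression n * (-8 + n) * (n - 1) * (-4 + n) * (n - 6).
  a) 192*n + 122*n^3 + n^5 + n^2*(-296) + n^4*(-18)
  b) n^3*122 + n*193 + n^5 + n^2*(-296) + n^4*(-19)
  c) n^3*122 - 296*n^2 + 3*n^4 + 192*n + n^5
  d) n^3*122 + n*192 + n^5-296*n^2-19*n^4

Expanding n * (-8 + n) * (n - 1) * (-4 + n) * (n - 6):
= n^3*122 + n*192 + n^5-296*n^2-19*n^4
d) n^3*122 + n*192 + n^5-296*n^2-19*n^4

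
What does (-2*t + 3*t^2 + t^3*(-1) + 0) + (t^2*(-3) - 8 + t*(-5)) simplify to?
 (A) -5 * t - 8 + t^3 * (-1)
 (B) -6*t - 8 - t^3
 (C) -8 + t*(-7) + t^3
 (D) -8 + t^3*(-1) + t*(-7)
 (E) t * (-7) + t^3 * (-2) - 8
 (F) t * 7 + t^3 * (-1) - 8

Adding the polynomials and combining like terms:
(-2*t + 3*t^2 + t^3*(-1) + 0) + (t^2*(-3) - 8 + t*(-5))
= -8 + t^3*(-1) + t*(-7)
D) -8 + t^3*(-1) + t*(-7)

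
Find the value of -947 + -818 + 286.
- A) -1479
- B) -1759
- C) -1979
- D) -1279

First: -947 + -818 = -1765
Then: -1765 + 286 = -1479
A) -1479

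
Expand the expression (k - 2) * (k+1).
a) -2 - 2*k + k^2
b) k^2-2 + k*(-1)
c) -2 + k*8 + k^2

Expanding (k - 2) * (k+1):
= k^2-2 + k*(-1)
b) k^2-2 + k*(-1)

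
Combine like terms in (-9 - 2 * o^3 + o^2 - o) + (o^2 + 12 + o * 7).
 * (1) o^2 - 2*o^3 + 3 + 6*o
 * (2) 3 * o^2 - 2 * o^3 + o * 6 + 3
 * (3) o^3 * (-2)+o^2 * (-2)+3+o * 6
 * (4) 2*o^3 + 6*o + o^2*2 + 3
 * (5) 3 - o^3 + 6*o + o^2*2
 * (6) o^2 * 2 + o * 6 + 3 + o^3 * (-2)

Adding the polynomials and combining like terms:
(-9 - 2*o^3 + o^2 - o) + (o^2 + 12 + o*7)
= o^2 * 2 + o * 6 + 3 + o^3 * (-2)
6) o^2 * 2 + o * 6 + 3 + o^3 * (-2)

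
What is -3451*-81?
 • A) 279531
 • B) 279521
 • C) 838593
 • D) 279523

-3451 * -81 = 279531
A) 279531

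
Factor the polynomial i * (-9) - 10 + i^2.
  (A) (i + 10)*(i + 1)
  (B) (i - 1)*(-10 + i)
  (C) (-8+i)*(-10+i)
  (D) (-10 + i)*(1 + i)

We need to factor i * (-9) - 10 + i^2.
The factored form is (-10 + i)*(1 + i).
D) (-10 + i)*(1 + i)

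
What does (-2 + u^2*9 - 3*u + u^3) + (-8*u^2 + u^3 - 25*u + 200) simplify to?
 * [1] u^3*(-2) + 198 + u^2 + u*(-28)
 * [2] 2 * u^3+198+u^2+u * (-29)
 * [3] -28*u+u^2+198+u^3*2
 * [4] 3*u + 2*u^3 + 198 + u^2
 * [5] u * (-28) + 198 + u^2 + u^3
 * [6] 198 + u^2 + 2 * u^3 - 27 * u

Adding the polynomials and combining like terms:
(-2 + u^2*9 - 3*u + u^3) + (-8*u^2 + u^3 - 25*u + 200)
= -28*u+u^2+198+u^3*2
3) -28*u+u^2+198+u^3*2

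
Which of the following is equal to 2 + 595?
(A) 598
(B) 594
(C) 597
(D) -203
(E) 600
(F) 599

2 + 595 = 597
C) 597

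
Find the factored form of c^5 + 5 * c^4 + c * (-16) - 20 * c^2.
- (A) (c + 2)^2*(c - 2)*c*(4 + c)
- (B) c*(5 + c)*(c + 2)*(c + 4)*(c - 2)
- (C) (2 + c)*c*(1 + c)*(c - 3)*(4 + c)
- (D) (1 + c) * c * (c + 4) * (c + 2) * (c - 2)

We need to factor c^5 + 5 * c^4 + c * (-16) - 20 * c^2.
The factored form is (1 + c) * c * (c + 4) * (c + 2) * (c - 2).
D) (1 + c) * c * (c + 4) * (c + 2) * (c - 2)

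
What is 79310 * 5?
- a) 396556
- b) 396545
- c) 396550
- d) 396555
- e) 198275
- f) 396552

79310 * 5 = 396550
c) 396550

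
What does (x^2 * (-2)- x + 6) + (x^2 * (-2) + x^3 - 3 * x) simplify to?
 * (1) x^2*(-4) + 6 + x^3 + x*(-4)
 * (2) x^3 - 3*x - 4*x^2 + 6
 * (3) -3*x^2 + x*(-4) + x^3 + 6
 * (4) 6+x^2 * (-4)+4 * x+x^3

Adding the polynomials and combining like terms:
(x^2*(-2) - x + 6) + (x^2*(-2) + x^3 - 3*x)
= x^2*(-4) + 6 + x^3 + x*(-4)
1) x^2*(-4) + 6 + x^3 + x*(-4)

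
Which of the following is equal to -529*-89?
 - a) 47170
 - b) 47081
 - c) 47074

-529 * -89 = 47081
b) 47081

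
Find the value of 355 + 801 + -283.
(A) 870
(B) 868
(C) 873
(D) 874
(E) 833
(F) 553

First: 355 + 801 = 1156
Then: 1156 + -283 = 873
C) 873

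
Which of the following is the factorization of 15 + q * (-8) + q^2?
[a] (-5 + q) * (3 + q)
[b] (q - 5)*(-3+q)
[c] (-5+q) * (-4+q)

We need to factor 15 + q * (-8) + q^2.
The factored form is (q - 5)*(-3+q).
b) (q - 5)*(-3+q)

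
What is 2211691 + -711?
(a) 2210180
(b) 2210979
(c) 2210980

2211691 + -711 = 2210980
c) 2210980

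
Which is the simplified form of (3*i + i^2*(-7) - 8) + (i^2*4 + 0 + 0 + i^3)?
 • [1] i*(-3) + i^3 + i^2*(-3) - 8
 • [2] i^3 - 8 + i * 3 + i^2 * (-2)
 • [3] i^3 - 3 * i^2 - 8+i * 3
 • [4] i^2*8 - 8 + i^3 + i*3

Adding the polynomials and combining like terms:
(3*i + i^2*(-7) - 8) + (i^2*4 + 0 + 0 + i^3)
= i^3 - 3 * i^2 - 8+i * 3
3) i^3 - 3 * i^2 - 8+i * 3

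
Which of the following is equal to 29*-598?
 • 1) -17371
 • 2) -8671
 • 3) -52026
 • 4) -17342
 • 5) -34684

29 * -598 = -17342
4) -17342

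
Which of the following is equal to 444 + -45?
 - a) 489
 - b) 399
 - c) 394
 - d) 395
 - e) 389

444 + -45 = 399
b) 399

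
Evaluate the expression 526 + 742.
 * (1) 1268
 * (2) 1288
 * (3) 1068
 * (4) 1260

526 + 742 = 1268
1) 1268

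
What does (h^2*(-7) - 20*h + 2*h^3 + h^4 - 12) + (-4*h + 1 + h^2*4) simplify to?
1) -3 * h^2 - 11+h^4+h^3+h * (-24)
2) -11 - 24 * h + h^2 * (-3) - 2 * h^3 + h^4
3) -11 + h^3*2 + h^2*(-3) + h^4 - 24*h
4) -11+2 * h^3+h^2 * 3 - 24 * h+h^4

Adding the polynomials and combining like terms:
(h^2*(-7) - 20*h + 2*h^3 + h^4 - 12) + (-4*h + 1 + h^2*4)
= -11 + h^3*2 + h^2*(-3) + h^4 - 24*h
3) -11 + h^3*2 + h^2*(-3) + h^4 - 24*h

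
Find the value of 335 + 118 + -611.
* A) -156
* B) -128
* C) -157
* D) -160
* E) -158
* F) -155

First: 335 + 118 = 453
Then: 453 + -611 = -158
E) -158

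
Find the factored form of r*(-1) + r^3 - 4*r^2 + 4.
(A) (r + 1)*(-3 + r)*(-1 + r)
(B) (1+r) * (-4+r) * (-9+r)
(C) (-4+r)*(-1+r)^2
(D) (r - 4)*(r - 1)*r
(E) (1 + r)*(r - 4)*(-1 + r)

We need to factor r*(-1) + r^3 - 4*r^2 + 4.
The factored form is (1 + r)*(r - 4)*(-1 + r).
E) (1 + r)*(r - 4)*(-1 + r)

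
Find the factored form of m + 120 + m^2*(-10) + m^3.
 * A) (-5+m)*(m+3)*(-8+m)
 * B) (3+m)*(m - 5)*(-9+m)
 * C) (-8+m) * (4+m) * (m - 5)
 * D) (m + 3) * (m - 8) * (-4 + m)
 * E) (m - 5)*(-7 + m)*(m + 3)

We need to factor m + 120 + m^2*(-10) + m^3.
The factored form is (-5+m)*(m+3)*(-8+m).
A) (-5+m)*(m+3)*(-8+m)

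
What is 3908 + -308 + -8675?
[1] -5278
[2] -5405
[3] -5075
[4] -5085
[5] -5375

First: 3908 + -308 = 3600
Then: 3600 + -8675 = -5075
3) -5075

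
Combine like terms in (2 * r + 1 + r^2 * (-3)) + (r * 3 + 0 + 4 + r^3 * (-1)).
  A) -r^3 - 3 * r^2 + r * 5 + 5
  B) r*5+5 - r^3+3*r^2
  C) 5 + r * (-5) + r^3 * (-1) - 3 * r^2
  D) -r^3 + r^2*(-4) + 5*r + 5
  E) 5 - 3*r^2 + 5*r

Adding the polynomials and combining like terms:
(2*r + 1 + r^2*(-3)) + (r*3 + 0 + 4 + r^3*(-1))
= -r^3 - 3 * r^2 + r * 5 + 5
A) -r^3 - 3 * r^2 + r * 5 + 5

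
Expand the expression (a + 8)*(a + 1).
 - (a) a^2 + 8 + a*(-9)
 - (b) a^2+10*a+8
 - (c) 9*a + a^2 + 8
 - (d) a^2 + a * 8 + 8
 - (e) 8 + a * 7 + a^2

Expanding (a + 8)*(a + 1):
= 9*a + a^2 + 8
c) 9*a + a^2 + 8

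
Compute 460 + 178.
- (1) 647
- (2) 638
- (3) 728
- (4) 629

460 + 178 = 638
2) 638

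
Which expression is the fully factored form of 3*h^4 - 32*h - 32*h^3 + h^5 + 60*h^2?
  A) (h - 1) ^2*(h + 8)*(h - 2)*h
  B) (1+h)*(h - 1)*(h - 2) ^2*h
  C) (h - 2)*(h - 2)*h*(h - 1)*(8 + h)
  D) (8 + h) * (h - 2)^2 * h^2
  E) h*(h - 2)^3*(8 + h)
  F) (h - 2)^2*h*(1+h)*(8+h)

We need to factor 3*h^4 - 32*h - 32*h^3 + h^5 + 60*h^2.
The factored form is (h - 2)*(h - 2)*h*(h - 1)*(8 + h).
C) (h - 2)*(h - 2)*h*(h - 1)*(8 + h)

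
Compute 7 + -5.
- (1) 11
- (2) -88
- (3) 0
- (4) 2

7 + -5 = 2
4) 2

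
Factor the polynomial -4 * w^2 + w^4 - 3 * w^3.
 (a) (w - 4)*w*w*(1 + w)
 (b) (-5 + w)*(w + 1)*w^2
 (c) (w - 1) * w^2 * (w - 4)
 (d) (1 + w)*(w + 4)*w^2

We need to factor -4 * w^2 + w^4 - 3 * w^3.
The factored form is (w - 4)*w*w*(1 + w).
a) (w - 4)*w*w*(1 + w)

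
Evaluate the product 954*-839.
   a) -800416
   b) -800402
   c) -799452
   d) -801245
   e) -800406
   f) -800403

954 * -839 = -800406
e) -800406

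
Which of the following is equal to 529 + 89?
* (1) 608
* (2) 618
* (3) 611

529 + 89 = 618
2) 618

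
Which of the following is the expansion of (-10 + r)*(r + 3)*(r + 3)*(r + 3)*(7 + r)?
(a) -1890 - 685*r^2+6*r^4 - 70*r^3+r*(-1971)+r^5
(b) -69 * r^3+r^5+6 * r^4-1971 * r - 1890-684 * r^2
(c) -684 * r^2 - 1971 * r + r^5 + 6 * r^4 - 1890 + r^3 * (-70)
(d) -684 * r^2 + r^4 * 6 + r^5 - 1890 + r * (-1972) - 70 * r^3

Expanding (-10 + r)*(r + 3)*(r + 3)*(r + 3)*(7 + r):
= -684 * r^2 - 1971 * r + r^5 + 6 * r^4 - 1890 + r^3 * (-70)
c) -684 * r^2 - 1971 * r + r^5 + 6 * r^4 - 1890 + r^3 * (-70)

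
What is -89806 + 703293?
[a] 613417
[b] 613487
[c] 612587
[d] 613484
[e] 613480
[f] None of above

-89806 + 703293 = 613487
b) 613487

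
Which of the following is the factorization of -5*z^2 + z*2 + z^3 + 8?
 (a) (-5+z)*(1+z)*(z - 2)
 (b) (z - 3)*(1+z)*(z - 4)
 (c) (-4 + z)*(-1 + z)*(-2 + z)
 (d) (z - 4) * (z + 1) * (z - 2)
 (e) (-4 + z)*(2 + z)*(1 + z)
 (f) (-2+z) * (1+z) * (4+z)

We need to factor -5*z^2 + z*2 + z^3 + 8.
The factored form is (z - 4) * (z + 1) * (z - 2).
d) (z - 4) * (z + 1) * (z - 2)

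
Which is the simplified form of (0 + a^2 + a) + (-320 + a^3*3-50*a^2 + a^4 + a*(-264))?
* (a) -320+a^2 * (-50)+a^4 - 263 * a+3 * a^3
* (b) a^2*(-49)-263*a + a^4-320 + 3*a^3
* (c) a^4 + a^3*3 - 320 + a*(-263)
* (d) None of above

Adding the polynomials and combining like terms:
(0 + a^2 + a) + (-320 + a^3*3 - 50*a^2 + a^4 + a*(-264))
= a^2*(-49)-263*a + a^4-320 + 3*a^3
b) a^2*(-49)-263*a + a^4-320 + 3*a^3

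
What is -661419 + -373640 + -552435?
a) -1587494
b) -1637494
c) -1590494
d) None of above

First: -661419 + -373640 = -1035059
Then: -1035059 + -552435 = -1587494
a) -1587494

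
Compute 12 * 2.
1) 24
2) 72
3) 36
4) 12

12 * 2 = 24
1) 24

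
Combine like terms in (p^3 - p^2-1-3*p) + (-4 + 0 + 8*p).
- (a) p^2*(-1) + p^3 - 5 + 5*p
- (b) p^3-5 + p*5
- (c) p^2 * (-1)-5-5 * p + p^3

Adding the polynomials and combining like terms:
(p^3 - p^2 - 1 - 3*p) + (-4 + 0 + 8*p)
= p^2*(-1) + p^3 - 5 + 5*p
a) p^2*(-1) + p^3 - 5 + 5*p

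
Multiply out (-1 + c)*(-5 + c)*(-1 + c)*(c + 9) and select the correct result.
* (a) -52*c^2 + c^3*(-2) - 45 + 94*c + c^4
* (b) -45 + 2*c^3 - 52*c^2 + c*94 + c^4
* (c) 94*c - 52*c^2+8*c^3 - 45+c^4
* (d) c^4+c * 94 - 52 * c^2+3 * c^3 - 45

Expanding (-1 + c)*(-5 + c)*(-1 + c)*(c + 9):
= -45 + 2*c^3 - 52*c^2 + c*94 + c^4
b) -45 + 2*c^3 - 52*c^2 + c*94 + c^4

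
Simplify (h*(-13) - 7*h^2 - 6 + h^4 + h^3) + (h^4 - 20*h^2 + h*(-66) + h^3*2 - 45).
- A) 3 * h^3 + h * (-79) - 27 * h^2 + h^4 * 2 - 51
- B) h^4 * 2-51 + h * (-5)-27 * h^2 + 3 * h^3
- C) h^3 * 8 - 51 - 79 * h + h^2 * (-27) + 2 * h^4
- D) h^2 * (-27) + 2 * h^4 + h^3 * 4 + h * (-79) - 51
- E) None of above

Adding the polynomials and combining like terms:
(h*(-13) - 7*h^2 - 6 + h^4 + h^3) + (h^4 - 20*h^2 + h*(-66) + h^3*2 - 45)
= 3 * h^3 + h * (-79) - 27 * h^2 + h^4 * 2 - 51
A) 3 * h^3 + h * (-79) - 27 * h^2 + h^4 * 2 - 51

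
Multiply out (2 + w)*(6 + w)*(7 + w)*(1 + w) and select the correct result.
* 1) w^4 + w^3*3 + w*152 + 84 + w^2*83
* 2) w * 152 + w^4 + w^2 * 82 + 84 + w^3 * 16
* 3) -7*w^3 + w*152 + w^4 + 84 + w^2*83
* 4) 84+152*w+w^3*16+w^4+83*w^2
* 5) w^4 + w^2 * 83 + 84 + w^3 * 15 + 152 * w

Expanding (2 + w)*(6 + w)*(7 + w)*(1 + w):
= 84+152*w+w^3*16+w^4+83*w^2
4) 84+152*w+w^3*16+w^4+83*w^2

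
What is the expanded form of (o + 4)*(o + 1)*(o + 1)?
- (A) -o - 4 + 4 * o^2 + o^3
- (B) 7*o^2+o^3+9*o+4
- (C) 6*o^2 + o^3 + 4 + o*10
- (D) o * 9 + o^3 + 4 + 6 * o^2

Expanding (o + 4)*(o + 1)*(o + 1):
= o * 9 + o^3 + 4 + 6 * o^2
D) o * 9 + o^3 + 4 + 6 * o^2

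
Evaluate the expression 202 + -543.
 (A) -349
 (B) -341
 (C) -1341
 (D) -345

202 + -543 = -341
B) -341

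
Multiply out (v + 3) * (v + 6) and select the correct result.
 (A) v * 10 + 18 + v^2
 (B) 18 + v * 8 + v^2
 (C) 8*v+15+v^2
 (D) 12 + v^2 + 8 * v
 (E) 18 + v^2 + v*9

Expanding (v + 3) * (v + 6):
= 18 + v^2 + v*9
E) 18 + v^2 + v*9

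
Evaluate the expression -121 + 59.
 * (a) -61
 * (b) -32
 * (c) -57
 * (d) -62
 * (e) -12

-121 + 59 = -62
d) -62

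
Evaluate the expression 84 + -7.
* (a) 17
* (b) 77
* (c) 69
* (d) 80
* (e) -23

84 + -7 = 77
b) 77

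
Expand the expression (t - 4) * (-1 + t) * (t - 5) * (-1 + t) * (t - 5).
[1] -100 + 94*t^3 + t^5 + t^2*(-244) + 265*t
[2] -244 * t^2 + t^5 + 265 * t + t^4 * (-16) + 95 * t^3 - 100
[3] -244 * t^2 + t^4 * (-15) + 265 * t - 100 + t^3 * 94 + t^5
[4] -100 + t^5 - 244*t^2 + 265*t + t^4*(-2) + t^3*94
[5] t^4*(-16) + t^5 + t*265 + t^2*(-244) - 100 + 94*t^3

Expanding (t - 4) * (-1 + t) * (t - 5) * (-1 + t) * (t - 5):
= t^4*(-16) + t^5 + t*265 + t^2*(-244) - 100 + 94*t^3
5) t^4*(-16) + t^5 + t*265 + t^2*(-244) - 100 + 94*t^3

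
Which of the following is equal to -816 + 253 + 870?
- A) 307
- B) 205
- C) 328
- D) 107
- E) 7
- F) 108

First: -816 + 253 = -563
Then: -563 + 870 = 307
A) 307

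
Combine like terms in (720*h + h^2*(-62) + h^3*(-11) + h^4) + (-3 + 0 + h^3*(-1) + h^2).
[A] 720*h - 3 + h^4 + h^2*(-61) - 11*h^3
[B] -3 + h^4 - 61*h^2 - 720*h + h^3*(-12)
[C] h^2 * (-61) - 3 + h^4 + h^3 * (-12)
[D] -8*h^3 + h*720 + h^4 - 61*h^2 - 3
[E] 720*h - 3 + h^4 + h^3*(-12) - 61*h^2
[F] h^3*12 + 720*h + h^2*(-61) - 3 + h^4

Adding the polynomials and combining like terms:
(720*h + h^2*(-62) + h^3*(-11) + h^4) + (-3 + 0 + h^3*(-1) + h^2)
= 720*h - 3 + h^4 + h^3*(-12) - 61*h^2
E) 720*h - 3 + h^4 + h^3*(-12) - 61*h^2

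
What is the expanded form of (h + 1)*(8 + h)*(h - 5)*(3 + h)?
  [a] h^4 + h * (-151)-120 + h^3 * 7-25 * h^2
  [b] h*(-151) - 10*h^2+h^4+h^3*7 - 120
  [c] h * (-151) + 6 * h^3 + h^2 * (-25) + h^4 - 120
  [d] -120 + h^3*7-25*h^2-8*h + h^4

Expanding (h + 1)*(8 + h)*(h - 5)*(3 + h):
= h^4 + h * (-151)-120 + h^3 * 7-25 * h^2
a) h^4 + h * (-151)-120 + h^3 * 7-25 * h^2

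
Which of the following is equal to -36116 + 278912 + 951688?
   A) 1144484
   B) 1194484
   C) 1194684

First: -36116 + 278912 = 242796
Then: 242796 + 951688 = 1194484
B) 1194484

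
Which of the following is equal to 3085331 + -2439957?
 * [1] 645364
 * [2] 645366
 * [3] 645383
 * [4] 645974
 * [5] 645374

3085331 + -2439957 = 645374
5) 645374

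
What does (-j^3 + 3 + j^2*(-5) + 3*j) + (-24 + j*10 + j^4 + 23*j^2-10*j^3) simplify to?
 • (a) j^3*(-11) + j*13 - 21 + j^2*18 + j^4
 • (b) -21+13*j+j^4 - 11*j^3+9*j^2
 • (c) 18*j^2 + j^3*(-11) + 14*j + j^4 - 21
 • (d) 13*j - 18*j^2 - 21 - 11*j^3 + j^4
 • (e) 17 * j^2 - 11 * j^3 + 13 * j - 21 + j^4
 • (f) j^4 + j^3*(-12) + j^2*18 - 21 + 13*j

Adding the polynomials and combining like terms:
(-j^3 + 3 + j^2*(-5) + 3*j) + (-24 + j*10 + j^4 + 23*j^2 - 10*j^3)
= j^3*(-11) + j*13 - 21 + j^2*18 + j^4
a) j^3*(-11) + j*13 - 21 + j^2*18 + j^4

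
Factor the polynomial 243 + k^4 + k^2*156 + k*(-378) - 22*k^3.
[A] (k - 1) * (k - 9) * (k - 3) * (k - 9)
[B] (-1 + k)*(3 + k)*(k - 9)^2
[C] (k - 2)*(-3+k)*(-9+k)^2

We need to factor 243 + k^4 + k^2*156 + k*(-378) - 22*k^3.
The factored form is (k - 1) * (k - 9) * (k - 3) * (k - 9).
A) (k - 1) * (k - 9) * (k - 3) * (k - 9)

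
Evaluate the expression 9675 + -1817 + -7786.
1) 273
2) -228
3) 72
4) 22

First: 9675 + -1817 = 7858
Then: 7858 + -7786 = 72
3) 72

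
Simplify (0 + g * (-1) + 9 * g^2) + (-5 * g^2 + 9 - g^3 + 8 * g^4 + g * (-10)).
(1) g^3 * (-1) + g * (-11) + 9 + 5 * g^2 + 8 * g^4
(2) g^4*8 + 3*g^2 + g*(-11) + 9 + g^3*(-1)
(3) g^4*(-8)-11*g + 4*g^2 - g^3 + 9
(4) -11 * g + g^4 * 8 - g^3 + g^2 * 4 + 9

Adding the polynomials and combining like terms:
(0 + g*(-1) + 9*g^2) + (-5*g^2 + 9 - g^3 + 8*g^4 + g*(-10))
= -11 * g + g^4 * 8 - g^3 + g^2 * 4 + 9
4) -11 * g + g^4 * 8 - g^3 + g^2 * 4 + 9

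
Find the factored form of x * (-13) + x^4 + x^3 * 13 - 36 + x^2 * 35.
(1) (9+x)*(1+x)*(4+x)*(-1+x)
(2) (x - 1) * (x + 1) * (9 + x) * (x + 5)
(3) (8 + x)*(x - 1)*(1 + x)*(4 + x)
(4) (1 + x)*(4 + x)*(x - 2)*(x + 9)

We need to factor x * (-13) + x^4 + x^3 * 13 - 36 + x^2 * 35.
The factored form is (9+x)*(1+x)*(4+x)*(-1+x).
1) (9+x)*(1+x)*(4+x)*(-1+x)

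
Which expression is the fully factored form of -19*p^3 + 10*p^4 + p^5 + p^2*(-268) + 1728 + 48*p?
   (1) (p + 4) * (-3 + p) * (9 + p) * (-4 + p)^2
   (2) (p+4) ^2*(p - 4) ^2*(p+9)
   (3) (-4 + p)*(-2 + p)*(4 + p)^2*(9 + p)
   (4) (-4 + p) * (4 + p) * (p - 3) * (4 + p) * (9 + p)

We need to factor -19*p^3 + 10*p^4 + p^5 + p^2*(-268) + 1728 + 48*p.
The factored form is (-4 + p) * (4 + p) * (p - 3) * (4 + p) * (9 + p).
4) (-4 + p) * (4 + p) * (p - 3) * (4 + p) * (9 + p)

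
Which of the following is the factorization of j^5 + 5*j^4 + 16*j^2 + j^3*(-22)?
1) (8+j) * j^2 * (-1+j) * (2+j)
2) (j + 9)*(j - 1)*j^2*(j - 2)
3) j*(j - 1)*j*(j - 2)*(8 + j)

We need to factor j^5 + 5*j^4 + 16*j^2 + j^3*(-22).
The factored form is j*(j - 1)*j*(j - 2)*(8 + j).
3) j*(j - 1)*j*(j - 2)*(8 + j)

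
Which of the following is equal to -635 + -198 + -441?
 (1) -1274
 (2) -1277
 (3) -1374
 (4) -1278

First: -635 + -198 = -833
Then: -833 + -441 = -1274
1) -1274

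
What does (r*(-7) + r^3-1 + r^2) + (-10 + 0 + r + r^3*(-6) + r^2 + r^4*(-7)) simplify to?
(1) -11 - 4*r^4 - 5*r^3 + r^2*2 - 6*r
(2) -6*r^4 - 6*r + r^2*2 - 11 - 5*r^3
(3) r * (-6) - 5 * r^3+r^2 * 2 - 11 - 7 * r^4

Adding the polynomials and combining like terms:
(r*(-7) + r^3 - 1 + r^2) + (-10 + 0 + r + r^3*(-6) + r^2 + r^4*(-7))
= r * (-6) - 5 * r^3+r^2 * 2 - 11 - 7 * r^4
3) r * (-6) - 5 * r^3+r^2 * 2 - 11 - 7 * r^4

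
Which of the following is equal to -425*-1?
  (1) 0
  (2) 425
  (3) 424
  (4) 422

-425 * -1 = 425
2) 425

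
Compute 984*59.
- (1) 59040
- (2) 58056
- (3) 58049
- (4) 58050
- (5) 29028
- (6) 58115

984 * 59 = 58056
2) 58056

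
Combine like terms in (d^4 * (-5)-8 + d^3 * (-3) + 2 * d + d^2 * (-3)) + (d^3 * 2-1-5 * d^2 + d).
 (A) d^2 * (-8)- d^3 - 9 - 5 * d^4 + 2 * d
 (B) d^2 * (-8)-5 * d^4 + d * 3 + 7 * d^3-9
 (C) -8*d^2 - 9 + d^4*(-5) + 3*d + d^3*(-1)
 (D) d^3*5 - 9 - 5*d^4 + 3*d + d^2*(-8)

Adding the polynomials and combining like terms:
(d^4*(-5) - 8 + d^3*(-3) + 2*d + d^2*(-3)) + (d^3*2 - 1 - 5*d^2 + d)
= -8*d^2 - 9 + d^4*(-5) + 3*d + d^3*(-1)
C) -8*d^2 - 9 + d^4*(-5) + 3*d + d^3*(-1)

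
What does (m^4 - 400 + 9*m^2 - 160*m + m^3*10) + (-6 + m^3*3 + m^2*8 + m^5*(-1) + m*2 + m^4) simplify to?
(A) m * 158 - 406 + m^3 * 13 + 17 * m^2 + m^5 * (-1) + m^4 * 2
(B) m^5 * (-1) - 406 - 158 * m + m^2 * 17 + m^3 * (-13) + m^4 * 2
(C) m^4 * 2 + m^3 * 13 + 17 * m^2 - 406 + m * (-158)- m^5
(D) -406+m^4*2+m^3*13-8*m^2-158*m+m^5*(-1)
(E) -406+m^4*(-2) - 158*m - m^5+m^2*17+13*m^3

Adding the polynomials and combining like terms:
(m^4 - 400 + 9*m^2 - 160*m + m^3*10) + (-6 + m^3*3 + m^2*8 + m^5*(-1) + m*2 + m^4)
= m^4 * 2 + m^3 * 13 + 17 * m^2 - 406 + m * (-158)- m^5
C) m^4 * 2 + m^3 * 13 + 17 * m^2 - 406 + m * (-158)- m^5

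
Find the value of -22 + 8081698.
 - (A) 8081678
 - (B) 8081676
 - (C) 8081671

-22 + 8081698 = 8081676
B) 8081676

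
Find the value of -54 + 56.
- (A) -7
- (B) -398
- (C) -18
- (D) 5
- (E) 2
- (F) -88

-54 + 56 = 2
E) 2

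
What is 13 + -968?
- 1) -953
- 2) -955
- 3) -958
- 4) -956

13 + -968 = -955
2) -955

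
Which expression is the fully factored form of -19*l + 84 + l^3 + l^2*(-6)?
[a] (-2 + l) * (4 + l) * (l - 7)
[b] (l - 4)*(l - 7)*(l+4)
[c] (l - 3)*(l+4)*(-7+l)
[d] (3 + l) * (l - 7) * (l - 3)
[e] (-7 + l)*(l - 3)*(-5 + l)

We need to factor -19*l + 84 + l^3 + l^2*(-6).
The factored form is (l - 3)*(l+4)*(-7+l).
c) (l - 3)*(l+4)*(-7+l)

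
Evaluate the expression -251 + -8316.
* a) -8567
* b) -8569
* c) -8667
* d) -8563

-251 + -8316 = -8567
a) -8567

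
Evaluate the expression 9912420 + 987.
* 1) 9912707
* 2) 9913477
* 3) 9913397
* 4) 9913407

9912420 + 987 = 9913407
4) 9913407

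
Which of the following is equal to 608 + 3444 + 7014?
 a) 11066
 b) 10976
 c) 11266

First: 608 + 3444 = 4052
Then: 4052 + 7014 = 11066
a) 11066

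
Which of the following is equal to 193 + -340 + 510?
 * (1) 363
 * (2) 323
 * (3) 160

First: 193 + -340 = -147
Then: -147 + 510 = 363
1) 363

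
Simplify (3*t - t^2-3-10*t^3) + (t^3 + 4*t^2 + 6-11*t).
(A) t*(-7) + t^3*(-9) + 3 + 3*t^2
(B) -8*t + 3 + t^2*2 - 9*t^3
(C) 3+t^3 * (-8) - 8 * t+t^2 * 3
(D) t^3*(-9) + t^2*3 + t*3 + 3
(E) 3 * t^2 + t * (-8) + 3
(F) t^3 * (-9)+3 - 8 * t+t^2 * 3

Adding the polynomials and combining like terms:
(3*t - t^2 - 3 - 10*t^3) + (t^3 + 4*t^2 + 6 - 11*t)
= t^3 * (-9)+3 - 8 * t+t^2 * 3
F) t^3 * (-9)+3 - 8 * t+t^2 * 3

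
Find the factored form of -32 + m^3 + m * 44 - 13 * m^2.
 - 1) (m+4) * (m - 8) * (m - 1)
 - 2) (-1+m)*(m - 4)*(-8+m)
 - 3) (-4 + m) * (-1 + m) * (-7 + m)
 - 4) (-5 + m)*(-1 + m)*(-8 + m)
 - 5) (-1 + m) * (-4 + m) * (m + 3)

We need to factor -32 + m^3 + m * 44 - 13 * m^2.
The factored form is (-1+m)*(m - 4)*(-8+m).
2) (-1+m)*(m - 4)*(-8+m)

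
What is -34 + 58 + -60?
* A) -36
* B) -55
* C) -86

First: -34 + 58 = 24
Then: 24 + -60 = -36
A) -36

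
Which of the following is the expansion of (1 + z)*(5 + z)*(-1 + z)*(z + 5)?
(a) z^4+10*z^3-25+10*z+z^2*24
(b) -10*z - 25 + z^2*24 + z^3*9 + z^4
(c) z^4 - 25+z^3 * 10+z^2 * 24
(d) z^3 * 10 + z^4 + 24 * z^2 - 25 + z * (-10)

Expanding (1 + z)*(5 + z)*(-1 + z)*(z + 5):
= z^3 * 10 + z^4 + 24 * z^2 - 25 + z * (-10)
d) z^3 * 10 + z^4 + 24 * z^2 - 25 + z * (-10)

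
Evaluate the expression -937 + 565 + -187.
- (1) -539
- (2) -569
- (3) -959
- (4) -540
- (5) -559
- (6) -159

First: -937 + 565 = -372
Then: -372 + -187 = -559
5) -559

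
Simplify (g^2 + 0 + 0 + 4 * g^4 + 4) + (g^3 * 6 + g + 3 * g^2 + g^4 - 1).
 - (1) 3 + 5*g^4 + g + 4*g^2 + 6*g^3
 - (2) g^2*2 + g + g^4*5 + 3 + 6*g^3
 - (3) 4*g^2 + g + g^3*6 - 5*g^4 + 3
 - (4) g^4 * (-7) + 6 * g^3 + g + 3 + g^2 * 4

Adding the polynomials and combining like terms:
(g^2 + 0 + 0 + 4*g^4 + 4) + (g^3*6 + g + 3*g^2 + g^4 - 1)
= 3 + 5*g^4 + g + 4*g^2 + 6*g^3
1) 3 + 5*g^4 + g + 4*g^2 + 6*g^3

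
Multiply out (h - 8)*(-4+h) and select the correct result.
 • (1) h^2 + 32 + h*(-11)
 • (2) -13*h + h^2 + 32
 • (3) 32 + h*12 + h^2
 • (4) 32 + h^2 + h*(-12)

Expanding (h - 8)*(-4+h):
= 32 + h^2 + h*(-12)
4) 32 + h^2 + h*(-12)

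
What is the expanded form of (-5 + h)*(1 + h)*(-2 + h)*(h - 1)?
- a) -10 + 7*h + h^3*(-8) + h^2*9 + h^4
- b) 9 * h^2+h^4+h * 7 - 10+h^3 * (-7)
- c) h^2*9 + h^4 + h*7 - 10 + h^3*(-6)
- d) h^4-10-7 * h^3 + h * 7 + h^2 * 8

Expanding (-5 + h)*(1 + h)*(-2 + h)*(h - 1):
= 9 * h^2+h^4+h * 7 - 10+h^3 * (-7)
b) 9 * h^2+h^4+h * 7 - 10+h^3 * (-7)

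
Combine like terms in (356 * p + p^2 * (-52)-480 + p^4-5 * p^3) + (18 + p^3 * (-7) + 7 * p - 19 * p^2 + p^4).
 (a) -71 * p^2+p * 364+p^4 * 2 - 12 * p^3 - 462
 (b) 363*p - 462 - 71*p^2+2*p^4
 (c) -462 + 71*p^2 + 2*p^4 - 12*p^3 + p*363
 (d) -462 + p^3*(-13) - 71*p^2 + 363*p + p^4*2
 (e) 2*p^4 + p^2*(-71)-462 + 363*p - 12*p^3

Adding the polynomials and combining like terms:
(356*p + p^2*(-52) - 480 + p^4 - 5*p^3) + (18 + p^3*(-7) + 7*p - 19*p^2 + p^4)
= 2*p^4 + p^2*(-71)-462 + 363*p - 12*p^3
e) 2*p^4 + p^2*(-71)-462 + 363*p - 12*p^3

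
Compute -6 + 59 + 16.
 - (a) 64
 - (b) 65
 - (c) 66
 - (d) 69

First: -6 + 59 = 53
Then: 53 + 16 = 69
d) 69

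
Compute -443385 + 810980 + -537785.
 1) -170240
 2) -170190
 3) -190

First: -443385 + 810980 = 367595
Then: 367595 + -537785 = -170190
2) -170190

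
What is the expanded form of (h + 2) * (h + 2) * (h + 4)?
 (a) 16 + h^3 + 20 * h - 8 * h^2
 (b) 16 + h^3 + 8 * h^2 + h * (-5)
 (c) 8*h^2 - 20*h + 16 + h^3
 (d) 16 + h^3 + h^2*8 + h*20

Expanding (h + 2) * (h + 2) * (h + 4):
= 16 + h^3 + h^2*8 + h*20
d) 16 + h^3 + h^2*8 + h*20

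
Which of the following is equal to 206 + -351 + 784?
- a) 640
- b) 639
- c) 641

First: 206 + -351 = -145
Then: -145 + 784 = 639
b) 639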